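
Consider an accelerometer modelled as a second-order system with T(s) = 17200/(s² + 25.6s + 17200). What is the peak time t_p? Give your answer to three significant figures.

ω_n = √17200 = 131 rad/s; ζ = 25.6/(2·131) = 0.0976.
The damped frequency ω_d = ω_n√(1−ζ²) = 131 rad/s. Then t_p = π/ω_d = 0.0241 s.

t_p ≈ 0.0241 s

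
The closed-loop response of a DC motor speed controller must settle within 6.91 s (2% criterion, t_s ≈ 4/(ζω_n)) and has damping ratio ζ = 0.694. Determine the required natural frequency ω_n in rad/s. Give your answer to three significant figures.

ω_n ≈ 0.834 rad/s

Rearranging t_s ≈ 4/(ζω_n) gives ω_n = 4/(ζ·t_s) = 4/(0.694 × 6.91) = 0.834 rad/s.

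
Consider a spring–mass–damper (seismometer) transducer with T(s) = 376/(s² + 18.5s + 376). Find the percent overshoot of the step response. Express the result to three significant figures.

%OS ≈ 18.2%

Comparing the denominator to s² + 2ζω_n s + ω_n²: ω_n = √376 = 19.4 rad/s, and 2ζω_n = 18.5 so ζ = 18.5/(2·19.4) = 0.477.
Overshoot: exp(−π·0.477/√(1−0.477²)) = 0.182, i.e. 18.2%.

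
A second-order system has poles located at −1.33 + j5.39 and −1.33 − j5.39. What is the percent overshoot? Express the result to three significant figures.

%OS ≈ 46.1%

With σ = 1.33, ω_d = 5.39: ω_n = √(σ²+ω_d²) = 5.55 rad/s, ζ = σ/ω_n = 0.240.
%OS = 100·exp(−πζ/√(1−ζ²)) = 46.1%.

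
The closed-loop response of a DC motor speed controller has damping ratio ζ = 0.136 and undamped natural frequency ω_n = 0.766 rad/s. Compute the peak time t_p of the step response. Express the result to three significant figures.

t_p ≈ 4.14 s

The damped frequency is ω_d = ω_n√(1−ζ²) = 0.766·√(1−0.0185) = 0.759 rad/s.
Peak time t_p = π/ω_d = π/0.759 = 4.14 s.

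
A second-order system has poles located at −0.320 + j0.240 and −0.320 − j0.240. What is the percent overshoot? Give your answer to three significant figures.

|pole| = ω_n = √(0.320² + 0.240²) = 0.400 rad/s; ζ = cos θ = σ/ω_n = 0.800.
Overshoot: exp(−π·0.800/√(1−0.800²)) = 0.0152, i.e. 1.52%.

%OS ≈ 1.52%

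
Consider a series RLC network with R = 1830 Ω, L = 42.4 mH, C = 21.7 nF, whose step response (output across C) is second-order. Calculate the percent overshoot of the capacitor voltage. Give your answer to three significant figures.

%OS ≈ 6.59%

For a series RLC circuit (capacitor voltage as output), ω_n = 1/√(LC) = 1/√(42.4 mH · 21.7 nF) = 33000 rad/s.
ζ = (R/2)·√(C/L) = (1830/2)·√(21.7 nF/42.4 mH) = 0.655.
%OS = 100 e^{−πζ/√(1−ζ²)} with ζ = 0.655 gives 6.59%.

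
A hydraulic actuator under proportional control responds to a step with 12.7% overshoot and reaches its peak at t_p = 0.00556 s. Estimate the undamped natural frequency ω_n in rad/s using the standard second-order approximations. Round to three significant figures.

From the overshoot, ζ = −ln(OS)/√(π²+ln²(OS)) = 0.549.
From t_p = π/ω_d, ω_d = π/0.00556 = 565 rad/s, so ω_n = ω_d/√(1−ζ²) = 676 rad/s.

ω_n ≈ 676 rad/s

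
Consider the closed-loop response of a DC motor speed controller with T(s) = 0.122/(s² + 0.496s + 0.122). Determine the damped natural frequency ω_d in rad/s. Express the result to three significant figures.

ω_n = √0.122 = 0.349 rad/s; ζ = 0.496/(2·0.349) = 0.710.
The damped frequency ω_d = ω_n√(1−ζ²) = 0.246 rad/s.

ω_d ≈ 0.246 rad/s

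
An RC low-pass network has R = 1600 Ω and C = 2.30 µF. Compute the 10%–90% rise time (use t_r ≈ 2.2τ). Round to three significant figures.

t_r ≈ 0.00810 s

τ = RC = 1600 × 2.30 µF = 0.00368 s.
t_r ≈ 2.2τ = 0.00810 s.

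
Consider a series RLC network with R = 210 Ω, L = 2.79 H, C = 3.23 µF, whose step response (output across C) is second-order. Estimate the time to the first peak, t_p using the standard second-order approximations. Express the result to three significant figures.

t_p ≈ 0.00949 s

For a series RLC circuit (capacitor voltage as output), ω_n = 1/√(LC) = 1/√(2.79 H · 3.23 µF) = 333 rad/s.
ζ = (R/2)·√(C/L) = (210/2)·√(3.23 µF/2.79 H) = 0.113.
The damped frequency ω_d = ω_n√(1−ζ²) = 331 rad/s. t_p = π/ω_d = 0.00949 s.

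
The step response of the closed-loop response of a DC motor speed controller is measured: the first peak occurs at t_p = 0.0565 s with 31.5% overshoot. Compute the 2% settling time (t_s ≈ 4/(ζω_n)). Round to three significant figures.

t_s ≈ 0.196 s

ζ from %OS: ζ = |ln 0.315|/√(π²+ln²0.315) = 0.345.
t_p = π/ω_d ⇒ ω_d = 55.6 rad/s; then ω_n = ω_d/√(1−ζ²) = 59.2 rad/s.
t_s ≈ 4/(ζω_n) = 4/(0.345·59.2) = 0.196 s.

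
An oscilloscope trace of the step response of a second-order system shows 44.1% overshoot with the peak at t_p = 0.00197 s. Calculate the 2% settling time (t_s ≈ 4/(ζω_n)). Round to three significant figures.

t_s ≈ 0.00962 s

ζ from %OS: ζ = |ln 0.441|/√(π²+ln²0.441) = 0.252.
From t_p = π/ω_d, ω_d = π/0.00197 = 1590 rad/s, so ω_n = ω_d/√(1−ζ²) = 1650 rad/s.
t_s ≈ 4/(ζω_n) = 4/(0.252·1650) = 0.00962 s.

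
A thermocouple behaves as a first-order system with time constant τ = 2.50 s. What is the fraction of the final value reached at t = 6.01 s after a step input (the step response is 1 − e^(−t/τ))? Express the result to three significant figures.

y/y_∞ ≈ 0.910

y(t)/y_∞ = 1 − e^(−t/τ) = 1 − e^(−6.01/2.50) = 1 − e^(−2.40) = 0.910.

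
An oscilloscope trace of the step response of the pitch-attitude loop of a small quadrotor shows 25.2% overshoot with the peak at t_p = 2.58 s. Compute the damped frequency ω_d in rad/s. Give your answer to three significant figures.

ω_d ≈ 1.22 rad/s

t_p = π/ω_d, so ω_d = π/2.58 = 1.22 rad/s.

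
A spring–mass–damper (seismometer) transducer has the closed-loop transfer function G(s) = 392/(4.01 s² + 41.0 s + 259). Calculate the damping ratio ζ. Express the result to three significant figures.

Dividing through by 4.01: denominator becomes s² + 10.22 s + 64.59.
So ω_n = √64.59 = 8.04 rad/s and ζ = 10.22/(2·8.04) = 0.636.

ζ ≈ 0.636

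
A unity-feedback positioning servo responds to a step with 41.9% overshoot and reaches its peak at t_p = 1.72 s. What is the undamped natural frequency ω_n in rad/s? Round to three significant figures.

ω_n ≈ 1.90 rad/s

The overshoot fixes ζ = −ln(OS)/√(π²+ln²(OS)) = 0.267.
From t_p = π/ω_d, ω_d = π/1.72 = 1.83 rad/s, so ω_n = ω_d/√(1−ζ²) = 1.90 rad/s.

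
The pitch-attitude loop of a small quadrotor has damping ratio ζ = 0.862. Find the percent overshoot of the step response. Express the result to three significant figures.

%OS ≈ 0.478%

For an underdamped second-order system, %OS = 100·exp(−πζ/√(1−ζ²)).
πζ/√(1−ζ²) = π·0.862/√(1−0.743) = 5.342, so %OS = 100·e^(−5.342) = 0.478%.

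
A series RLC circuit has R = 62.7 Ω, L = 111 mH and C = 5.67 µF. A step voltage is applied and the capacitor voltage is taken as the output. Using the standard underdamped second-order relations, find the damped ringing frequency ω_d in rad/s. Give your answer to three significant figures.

For a series RLC circuit (capacitor voltage as output), ω_n = 1/√(LC) = 1/√(111 mH · 5.67 µF) = 1260 rad/s.
ζ = (R/2)·√(C/L) = (62.7/2)·√(5.67 µF/111 mH) = 0.224.
ω_d = 1260·√(1 − 0.224²) = 1230 rad/s.

ω_d ≈ 1230 rad/s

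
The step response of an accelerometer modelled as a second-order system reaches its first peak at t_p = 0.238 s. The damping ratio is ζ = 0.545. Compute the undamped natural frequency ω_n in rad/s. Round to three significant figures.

ω_n ≈ 15.7 rad/s

Peak time t_p = π/ω_d, so ω_d = π/t_p = π/0.238 = 13.2 rad/s.
ω_n = ω_d/√(1−ζ²) = 13.2/√0.703 = 15.7 rad/s.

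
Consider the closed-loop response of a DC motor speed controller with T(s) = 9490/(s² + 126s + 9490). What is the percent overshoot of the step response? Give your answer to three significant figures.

Comparing the denominator to s² + 2ζω_n s + ω_n²: ω_n = √9490 = 97.4 rad/s, and 2ζω_n = 126 so ζ = 126/(2·97.4) = 0.647.
%OS = 100·exp(−πζ/√(1−ζ²)) = 6.97%.

%OS ≈ 6.97%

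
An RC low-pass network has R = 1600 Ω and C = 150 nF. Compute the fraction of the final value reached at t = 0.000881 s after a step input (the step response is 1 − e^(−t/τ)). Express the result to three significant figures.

y/y_∞ ≈ 0.975

τ = RC = 1600 × 150 nF = 0.000240 s.
y(t)/y_∞ = 1 − e^(−t/τ) = 1 − e^(−0.000881/0.000240) = 1 − e^(−3.67) = 0.975.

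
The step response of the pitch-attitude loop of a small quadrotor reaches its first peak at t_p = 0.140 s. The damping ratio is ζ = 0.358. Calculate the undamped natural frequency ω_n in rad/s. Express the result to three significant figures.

Peak time t_p = π/ω_d, so ω_d = π/t_p = π/0.140 = 22.4 rad/s.
ω_n = ω_d/√(1−ζ²) = 22.4/√0.872 = 24.0 rad/s.

ω_n ≈ 24.0 rad/s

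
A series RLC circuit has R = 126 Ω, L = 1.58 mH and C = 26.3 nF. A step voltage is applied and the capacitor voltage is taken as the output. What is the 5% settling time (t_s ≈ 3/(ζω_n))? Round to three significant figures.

t_s ≈ 0.0000752 s

For a series RLC circuit (capacitor voltage as output), ω_n = 1/√(LC) = 1/√(1.58 mH · 26.3 nF) = 155000 rad/s.
ζ = (R/2)·√(C/L) = (126/2)·√(26.3 nF/1.58 mH) = 0.257.
t_s ≈ 3/(ζω_n) = 0.0000752 s.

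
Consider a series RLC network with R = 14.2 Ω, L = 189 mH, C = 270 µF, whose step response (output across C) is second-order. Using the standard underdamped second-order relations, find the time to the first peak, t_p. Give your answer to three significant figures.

For a series RLC circuit (capacitor voltage as output), ω_n = 1/√(LC) = 1/√(189 mH · 270 µF) = 140 rad/s.
ζ = (R/2)·√(C/L) = (14.2/2)·√(270 µF/189 mH) = 0.268.
ω_d = ω_n√(1−ζ²) = 135 rad/s. t_p = π/ω_d = 0.0233 s.

t_p ≈ 0.0233 s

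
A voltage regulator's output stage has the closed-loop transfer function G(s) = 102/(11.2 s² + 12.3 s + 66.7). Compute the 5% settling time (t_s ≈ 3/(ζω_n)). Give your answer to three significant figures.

t_s ≈ 5.46 s

Dividing through by 11.2: denominator becomes s² + 1.098 s + 5.955.
So ω_n = √5.955 = 2.44 rad/s and ζ = 1.098/(2·2.44) = 0.225.
t_s ≈ 3/(ζω_n) = 5.46 s.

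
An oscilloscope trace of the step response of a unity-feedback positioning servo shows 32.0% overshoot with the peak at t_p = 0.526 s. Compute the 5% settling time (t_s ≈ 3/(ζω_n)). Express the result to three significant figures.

ζ from %OS: ζ = |ln 0.320|/√(π²+ln²0.320) = 0.341.
t_p = π/ω_d ⇒ ω_d = 5.97 rad/s; then ω_n = ω_d/√(1−ζ²) = 6.35 rad/s.
t_s ≈ 3/(ζω_n) = 3/(0.341·6.35) = 1.38 s.

t_s ≈ 1.38 s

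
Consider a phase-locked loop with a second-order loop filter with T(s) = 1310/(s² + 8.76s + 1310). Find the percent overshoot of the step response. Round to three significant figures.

%OS ≈ 68.2%

ω_n = √1310 = 36.2 rad/s; ζ = 8.76/(2·36.2) = 0.121.
%OS = 100 e^{−πζ/√(1−ζ²)} with ζ = 0.121 gives 68.2%.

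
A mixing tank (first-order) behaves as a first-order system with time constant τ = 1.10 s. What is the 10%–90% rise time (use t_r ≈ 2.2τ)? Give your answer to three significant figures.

t_r ≈ 2.2τ = 2.42 s.

t_r ≈ 2.42 s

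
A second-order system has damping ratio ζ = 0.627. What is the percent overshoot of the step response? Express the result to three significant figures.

For an underdamped second-order system, %OS = 100·exp(−πζ/√(1−ζ²)).
πζ/√(1−ζ²) = π·0.627/√(1−0.393) = 2.529, so %OS = 100·e^(−2.529) = 7.98%.

%OS ≈ 7.98%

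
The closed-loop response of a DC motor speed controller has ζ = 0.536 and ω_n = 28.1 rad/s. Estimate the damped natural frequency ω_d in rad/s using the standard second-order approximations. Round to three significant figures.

ω_d = ω_n√(1−ζ²) = 28.1·√0.713 = 23.7 rad/s.

ω_d ≈ 23.7 rad/s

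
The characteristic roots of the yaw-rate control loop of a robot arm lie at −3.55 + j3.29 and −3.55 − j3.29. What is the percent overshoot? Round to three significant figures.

With σ = 3.55, ω_d = 3.29: ω_n = √(σ²+ω_d²) = 4.84 rad/s, ζ = σ/ω_n = 0.733.
%OS = 100·exp(−πζ/√(1−ζ²)) = 3.37%.

%OS ≈ 3.37%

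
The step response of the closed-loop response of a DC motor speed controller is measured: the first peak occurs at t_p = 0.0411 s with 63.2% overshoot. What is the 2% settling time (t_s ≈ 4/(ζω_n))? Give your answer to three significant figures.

From the overshoot, ζ = −ln(OS)/√(π²+ln²(OS)) = 0.145.
From t_p = π/ω_d, ω_d = π/0.0411 = 76.4 rad/s, so ω_n = ω_d/√(1−ζ²) = 77.2 rad/s.
t_s ≈ 4/(ζω_n) = 4/(0.145·77.2) = 0.358 s.

t_s ≈ 0.358 s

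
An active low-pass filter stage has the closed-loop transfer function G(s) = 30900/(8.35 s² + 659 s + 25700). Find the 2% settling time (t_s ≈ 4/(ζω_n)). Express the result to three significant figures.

Dividing through by 8.35: denominator becomes s² + 78.92 s + 3078.
So ω_n = √3078 = 55.5 rad/s and ζ = 78.92/(2·55.5) = 0.711.
t_s ≈ 4/(ζω_n) = 0.101 s.

t_s ≈ 0.101 s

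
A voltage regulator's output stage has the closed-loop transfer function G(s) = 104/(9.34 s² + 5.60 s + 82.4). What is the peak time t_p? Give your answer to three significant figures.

Dividing through by 9.34: denominator becomes s² + 0.5996 s + 8.822.
So ω_n = √8.822 = 2.97 rad/s and ζ = 0.5996/(2·2.97) = 0.101.
ω_d = ω_n√(1−ζ²) = 2.96 rad/s. t_p = π/ω_d = 1.06 s.

t_p ≈ 1.06 s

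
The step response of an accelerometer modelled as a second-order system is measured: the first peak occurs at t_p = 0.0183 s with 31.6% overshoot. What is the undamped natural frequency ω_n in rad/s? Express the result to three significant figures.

ω_n ≈ 183 rad/s

The overshoot fixes ζ = −ln(OS)/√(π²+ln²(OS)) = 0.344.
t_p = π/ω_d ⇒ ω_d = 172 rad/s; then ω_n = ω_d/√(1−ζ²) = 183 rad/s.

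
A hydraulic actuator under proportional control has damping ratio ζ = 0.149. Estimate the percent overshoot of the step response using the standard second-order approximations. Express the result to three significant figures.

%OS ≈ 62.3%

For an underdamped second-order system, %OS = 100·exp(−πζ/√(1−ζ²)).
πζ/√(1−ζ²) = π·0.149/√(1−0.0222) = 0.4734, so %OS = 100·e^(−0.4734) = 62.3%.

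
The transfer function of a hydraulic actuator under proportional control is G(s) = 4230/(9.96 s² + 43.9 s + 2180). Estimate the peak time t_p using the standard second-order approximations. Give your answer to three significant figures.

t_p ≈ 0.215 s

Dividing through by 9.96: denominator becomes s² + 4.408 s + 218.9.
So ω_n = √218.9 = 14.8 rad/s and ζ = 4.408/(2·14.8) = 0.149.
ω_d = ω_n√(1−ζ²) = 14.6 rad/s. t_p = π/ω_d = 0.215 s.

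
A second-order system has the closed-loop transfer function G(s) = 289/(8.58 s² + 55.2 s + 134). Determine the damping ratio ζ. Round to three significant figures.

ζ ≈ 0.814

Dividing through by 8.58: denominator becomes s² + 6.434 s + 15.62.
So ω_n = √15.62 = 3.95 rad/s and ζ = 6.434/(2·3.95) = 0.814.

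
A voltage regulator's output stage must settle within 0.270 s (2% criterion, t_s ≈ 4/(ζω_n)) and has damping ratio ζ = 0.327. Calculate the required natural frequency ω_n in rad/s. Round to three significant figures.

Rearranging t_s ≈ 4/(ζω_n) gives ω_n = 4/(ζ·t_s) = 4/(0.327 × 0.270) = 45.3 rad/s.

ω_n ≈ 45.3 rad/s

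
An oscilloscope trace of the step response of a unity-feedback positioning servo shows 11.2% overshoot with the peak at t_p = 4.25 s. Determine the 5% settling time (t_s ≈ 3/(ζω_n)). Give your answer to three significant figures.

The overshoot fixes ζ = −ln(OS)/√(π²+ln²(OS)) = 0.572.
From t_p = π/ω_d, ω_d = π/4.25 = 0.739 rad/s, so ω_n = ω_d/√(1−ζ²) = 0.901 rad/s.
t_s ≈ 3/(ζω_n) = 3/(0.572·0.901) = 5.82 s.

t_s ≈ 5.82 s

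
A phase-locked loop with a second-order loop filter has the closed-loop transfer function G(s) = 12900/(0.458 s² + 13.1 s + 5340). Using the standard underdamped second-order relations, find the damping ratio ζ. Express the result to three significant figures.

Dividing through by 0.458: denominator becomes s² + 28.60 s + 11660.
So ω_n = √11660 = 108 rad/s and ζ = 28.60/(2·108) = 0.132.

ζ ≈ 0.132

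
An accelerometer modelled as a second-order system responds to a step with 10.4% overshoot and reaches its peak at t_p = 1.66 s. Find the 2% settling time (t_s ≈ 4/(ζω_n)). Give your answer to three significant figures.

t_s ≈ 2.93 s

ζ from %OS: ζ = |ln 0.104|/√(π²+ln²0.104) = 0.585.
From t_p = π/ω_d, ω_d = π/1.66 = 1.89 rad/s, so ω_n = ω_d/√(1−ζ²) = 2.33 rad/s.
t_s ≈ 4/(ζω_n) = 4/(0.585·2.33) = 2.93 s.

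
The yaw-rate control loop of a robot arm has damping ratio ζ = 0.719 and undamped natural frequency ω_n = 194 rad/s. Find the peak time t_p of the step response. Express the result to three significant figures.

The damped frequency is ω_d = ω_n√(1−ζ²) = 194·√(1−0.517) = 135 rad/s.
Peak time t_p = π/ω_d = π/135 = 0.0233 s.

t_p ≈ 0.0233 s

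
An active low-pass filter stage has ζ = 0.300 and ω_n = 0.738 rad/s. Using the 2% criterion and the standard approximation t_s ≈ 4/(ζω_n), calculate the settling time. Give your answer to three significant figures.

t_s ≈ 4/(ζω_n) = 4/(0.300 × 0.738) = 18.1 s.

t_s ≈ 18.1 s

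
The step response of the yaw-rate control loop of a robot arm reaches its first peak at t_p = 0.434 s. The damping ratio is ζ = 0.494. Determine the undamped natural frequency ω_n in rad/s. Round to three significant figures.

ω_n ≈ 8.33 rad/s

Peak time t_p = π/ω_d, so ω_d = π/t_p = π/0.434 = 7.24 rad/s.
ω_n = ω_d/√(1−ζ²) = 7.24/√0.756 = 8.33 rad/s.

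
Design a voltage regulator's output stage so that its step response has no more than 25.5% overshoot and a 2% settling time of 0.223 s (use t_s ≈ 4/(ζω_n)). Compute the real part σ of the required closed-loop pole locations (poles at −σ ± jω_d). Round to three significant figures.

The settling-time spec alone fixes σ = ζω_n = 4/t_s = 4/0.223 = 17.9.
(Overshoot then fixes ζ = 0.399 and hence ω_d = σ·√(1−ζ²)/ζ = 41.2 rad/s.)

σ ≈ 17.9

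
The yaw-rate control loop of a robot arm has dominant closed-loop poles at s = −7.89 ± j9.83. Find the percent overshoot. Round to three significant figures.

With σ = 7.89, ω_d = 9.83: ω_n = √(σ²+ω_d²) = 12.6 rad/s, ζ = σ/ω_n = 0.626.
%OS = 100 e^{−πζ/√(1−ζ²)} with ζ = 0.626 gives 8.03%.

%OS ≈ 8.03%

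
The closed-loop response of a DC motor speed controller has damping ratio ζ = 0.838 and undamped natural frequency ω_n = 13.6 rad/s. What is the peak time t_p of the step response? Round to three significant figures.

t_p ≈ 0.423 s

The damped frequency is ω_d = ω_n√(1−ζ²) = 13.6·√(1−0.702) = 7.42 rad/s.
Peak time t_p = π/ω_d = π/7.42 = 0.423 s.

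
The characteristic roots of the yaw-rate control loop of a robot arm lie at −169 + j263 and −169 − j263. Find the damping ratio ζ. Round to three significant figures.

The poles are at −σ ± jω_d with σ = 169 and ω_d = 263, so ω_n = √(σ²+ω_d²) = 313 rad/s and ζ = σ/ω_n = 0.541.

ζ ≈ 0.541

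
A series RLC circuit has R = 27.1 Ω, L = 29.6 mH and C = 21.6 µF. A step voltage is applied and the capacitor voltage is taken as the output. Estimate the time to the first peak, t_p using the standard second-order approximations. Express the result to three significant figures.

t_p ≈ 0.00270 s

For a series RLC circuit (capacitor voltage as output), ω_n = 1/√(LC) = 1/√(29.6 mH · 21.6 µF) = 1250 rad/s.
ζ = (R/2)·√(C/L) = (27.1/2)·√(21.6 µF/29.6 mH) = 0.366.
The damped frequency ω_d = ω_n√(1−ζ²) = 1160 rad/s. t_p = π/ω_d = 0.00270 s.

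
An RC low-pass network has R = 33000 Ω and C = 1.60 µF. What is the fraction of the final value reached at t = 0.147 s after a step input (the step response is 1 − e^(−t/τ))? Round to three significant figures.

τ = RC = 33000 × 1.60 µF = 0.0528 s.
y(t)/y_∞ = 1 − e^(−t/τ) = 1 − e^(−0.147/0.0528) = 1 − e^(−2.78) = 0.938.

y/y_∞ ≈ 0.938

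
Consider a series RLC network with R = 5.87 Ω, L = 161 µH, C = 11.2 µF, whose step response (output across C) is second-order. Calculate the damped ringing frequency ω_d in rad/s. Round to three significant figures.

For a series RLC circuit (capacitor voltage as output), ω_n = 1/√(LC) = 1/√(161 µH · 11.2 µF) = 23500 rad/s.
ζ = (R/2)·√(C/L) = (5.87/2)·√(11.2 µF/161 µH) = 0.774.
ω_d = ω_n√(1−ζ²) = 14900 rad/s.

ω_d ≈ 14900 rad/s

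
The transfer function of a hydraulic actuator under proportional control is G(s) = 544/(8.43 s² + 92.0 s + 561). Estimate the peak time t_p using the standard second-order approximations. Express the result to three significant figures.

Dividing through by 8.43: denominator becomes s² + 10.91 s + 66.55.
So ω_n = √66.55 = 8.16 rad/s and ζ = 10.91/(2·8.16) = 0.669.
ω_d = ω_n√(1−ζ²) = 6.06 rad/s. t_p = π/ω_d = 0.518 s.

t_p ≈ 0.518 s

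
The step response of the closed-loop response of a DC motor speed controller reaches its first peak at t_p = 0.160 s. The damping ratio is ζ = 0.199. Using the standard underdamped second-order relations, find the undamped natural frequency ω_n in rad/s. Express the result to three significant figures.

Peak time t_p = π/ω_d, so ω_d = π/t_p = π/0.160 = 19.6 rad/s.
ω_n = ω_d/√(1−ζ²) = 19.6/√0.960 = 20.0 rad/s.

ω_n ≈ 20.0 rad/s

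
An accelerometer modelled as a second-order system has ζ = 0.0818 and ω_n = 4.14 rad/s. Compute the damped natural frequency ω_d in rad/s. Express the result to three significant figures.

ω_d ≈ 4.13 rad/s

ω_d = ω_n√(1−ζ²) = 4.14·√0.993 = 4.13 rad/s.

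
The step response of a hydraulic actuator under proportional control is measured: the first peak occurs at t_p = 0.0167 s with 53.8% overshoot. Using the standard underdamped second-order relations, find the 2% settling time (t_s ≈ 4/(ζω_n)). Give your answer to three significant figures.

The overshoot fixes ζ = −ln(OS)/√(π²+ln²(OS)) = 0.194.
From t_p = π/ω_d, ω_d = π/0.0167 = 188 rad/s, so ω_n = ω_d/√(1−ζ²) = 192 rad/s.
t_s ≈ 4/(ζω_n) = 4/(0.194·192) = 0.108 s.

t_s ≈ 0.108 s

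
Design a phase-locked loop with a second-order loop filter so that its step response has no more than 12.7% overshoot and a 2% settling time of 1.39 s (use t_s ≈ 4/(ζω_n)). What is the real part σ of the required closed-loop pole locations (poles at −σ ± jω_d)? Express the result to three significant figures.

The settling-time spec alone fixes σ = ζω_n = 4/t_s = 4/1.39 = 2.88.
(Overshoot then fixes ζ = 0.549 and hence ω_d = σ·√(1−ζ²)/ζ = 4.38 rad/s.)

σ ≈ 2.88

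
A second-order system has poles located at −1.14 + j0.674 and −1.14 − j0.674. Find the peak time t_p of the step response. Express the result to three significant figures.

t_p ≈ 4.66 s

t_p = π/ω_d with ω_d = 0.674 (the imaginary part), so t_p = 4.66 s.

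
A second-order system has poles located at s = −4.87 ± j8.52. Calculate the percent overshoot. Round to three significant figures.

With σ = 4.87, ω_d = 8.52: ω_n = √(σ²+ω_d²) = 9.81 rad/s, ζ = σ/ω_n = 0.496.
%OS = 100 e^{−πζ/√(1−ζ²)} with ζ = 0.496 gives 16.6%.

%OS ≈ 16.6%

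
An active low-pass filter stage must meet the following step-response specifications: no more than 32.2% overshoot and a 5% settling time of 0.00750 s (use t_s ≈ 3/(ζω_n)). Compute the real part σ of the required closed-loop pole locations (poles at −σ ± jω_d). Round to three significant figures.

The settling-time spec alone fixes σ = ζω_n = 3/t_s = 3/0.00750 = 400.
(Overshoot then fixes ζ = 0.339 and hence ω_d = σ·√(1−ζ²)/ζ = 1110 rad/s.)

σ ≈ 400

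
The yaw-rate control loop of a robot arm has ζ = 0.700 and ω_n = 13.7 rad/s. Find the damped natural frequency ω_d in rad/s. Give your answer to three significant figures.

ω_d ≈ 9.78 rad/s

ω_d = ω_n√(1−ζ²) = 13.7·√0.510 = 9.78 rad/s.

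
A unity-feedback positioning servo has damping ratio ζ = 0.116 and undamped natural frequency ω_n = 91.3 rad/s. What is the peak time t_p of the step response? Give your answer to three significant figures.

t_p ≈ 0.0346 s

The damped frequency is ω_d = ω_n√(1−ζ²) = 91.3·√(1−0.0135) = 90.7 rad/s.
Peak time t_p = π/ω_d = π/90.7 = 0.0346 s.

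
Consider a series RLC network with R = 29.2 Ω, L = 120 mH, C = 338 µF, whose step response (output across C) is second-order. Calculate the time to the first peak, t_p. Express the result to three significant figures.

For a series RLC circuit (capacitor voltage as output), ω_n = 1/√(LC) = 1/√(120 mH · 338 µF) = 157 rad/s.
ζ = (R/2)·√(C/L) = (29.2/2)·√(338 µF/120 mH) = 0.775.
The damped frequency ω_d = ω_n√(1−ζ²) = 99.3 rad/s. t_p = π/ω_d = 0.0317 s.

t_p ≈ 0.0317 s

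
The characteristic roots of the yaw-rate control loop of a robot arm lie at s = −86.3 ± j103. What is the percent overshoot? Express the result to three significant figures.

%OS ≈ 7.19%

With σ = 86.3, ω_d = 103: ω_n = √(σ²+ω_d²) = 134 rad/s, ζ = σ/ω_n = 0.642.
%OS = 100 e^{−πζ/√(1−ζ²)} with ζ = 0.642 gives 7.19%.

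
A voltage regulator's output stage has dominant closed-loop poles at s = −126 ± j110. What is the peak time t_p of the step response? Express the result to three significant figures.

t_p = π/ω_d with ω_d = 110 (the imaginary part), so t_p = 0.0286 s.

t_p ≈ 0.0286 s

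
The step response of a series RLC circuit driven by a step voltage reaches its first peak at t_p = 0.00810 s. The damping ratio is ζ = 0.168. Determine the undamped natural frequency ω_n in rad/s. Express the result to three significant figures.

ω_n ≈ 393 rad/s

Peak time t_p = π/ω_d, so ω_d = π/t_p = π/0.00810 = 388 rad/s.
ω_n = ω_d/√(1−ζ²) = 388/√0.972 = 393 rad/s.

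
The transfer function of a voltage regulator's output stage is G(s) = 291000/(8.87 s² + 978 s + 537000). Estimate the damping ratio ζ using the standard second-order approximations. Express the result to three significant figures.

ζ ≈ 0.224

Dividing through by 8.87: denominator becomes s² + 110.3 s + 60540.
So ω_n = √60540 = 246 rad/s and ζ = 110.3/(2·246) = 0.224.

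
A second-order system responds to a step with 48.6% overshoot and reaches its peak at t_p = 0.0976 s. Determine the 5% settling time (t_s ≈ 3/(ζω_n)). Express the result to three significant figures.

The overshoot fixes ζ = −ln(OS)/√(π²+ln²(OS)) = 0.224.
t_p = π/ω_d ⇒ ω_d = 32.2 rad/s; then ω_n = ω_d/√(1−ζ²) = 33.0 rad/s.
t_s ≈ 3/(ζω_n) = 3/(0.224·33.0) = 0.406 s.

t_s ≈ 0.406 s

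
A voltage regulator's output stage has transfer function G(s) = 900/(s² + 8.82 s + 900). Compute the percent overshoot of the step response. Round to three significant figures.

Comparing the denominator to s² + 2ζω_n s + ω_n²: ω_n = √900 = 30.0 rad/s, and 2ζω_n = 8.82 so ζ = 8.82/(2·30.0) = 0.147.
%OS = 100·exp(−πζ/√(1−ζ²)) = 62.7%.

%OS ≈ 62.7%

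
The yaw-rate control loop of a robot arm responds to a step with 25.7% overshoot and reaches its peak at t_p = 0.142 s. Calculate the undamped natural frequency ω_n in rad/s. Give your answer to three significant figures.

ω_n ≈ 24.1 rad/s

From the overshoot, ζ = −ln(OS)/√(π²+ln²(OS)) = 0.397.
From t_p = π/ω_d, ω_d = π/0.142 = 22.1 rad/s, so ω_n = ω_d/√(1−ζ²) = 24.1 rad/s.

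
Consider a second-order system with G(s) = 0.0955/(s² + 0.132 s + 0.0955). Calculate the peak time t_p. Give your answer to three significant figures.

t_p ≈ 10.4 s

Matching coefficients with s² + 2ζω_n s + ω_n² gives ω_n² = 0.0955 ⇒ ω_n = 0.309 rad/s, and ζ = 0.132/(2ω_n) = 0.214.
ω_d = ω_n√(1−ζ²) = 0.302 rad/s. Then t_p = π/ω_d = 10.4 s.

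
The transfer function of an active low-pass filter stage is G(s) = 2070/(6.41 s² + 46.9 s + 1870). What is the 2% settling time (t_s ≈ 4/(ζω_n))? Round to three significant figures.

t_s ≈ 1.09 s

Dividing through by 6.41: denominator becomes s² + 7.317 s + 291.7.
So ω_n = √291.7 = 17.1 rad/s and ζ = 7.317/(2·17.1) = 0.214.
t_s ≈ 4/(ζω_n) = 1.09 s.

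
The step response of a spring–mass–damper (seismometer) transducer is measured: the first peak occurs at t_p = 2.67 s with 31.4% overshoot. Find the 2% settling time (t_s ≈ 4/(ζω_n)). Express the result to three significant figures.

From the overshoot, ζ = −ln(OS)/√(π²+ln²(OS)) = 0.346.
From t_p = π/ω_d, ω_d = π/2.67 = 1.18 rad/s, so ω_n = ω_d/√(1−ζ²) = 1.25 rad/s.
t_s ≈ 4/(ζω_n) = 4/(0.346·1.25) = 9.22 s.

t_s ≈ 9.22 s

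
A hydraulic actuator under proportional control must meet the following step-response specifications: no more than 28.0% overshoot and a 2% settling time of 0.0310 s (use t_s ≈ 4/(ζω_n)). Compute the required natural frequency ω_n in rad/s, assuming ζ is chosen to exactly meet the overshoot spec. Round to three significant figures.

From %OS = 100·exp(−πζ/√(1−ζ²)), invert to get ζ = −ln(OS)/√(π² + ln²(OS)) with OS = 0.280.
−ln 0.280 = 1.273, so ζ = 1.273/√(π² + 1.620) = 0.376.
From t_s ≈ 4/(ζω_n): ω_n = 4/(ζ·t_s) = 4/(0.376·0.0310) = 344 rad/s.

ω_n ≈ 344 rad/s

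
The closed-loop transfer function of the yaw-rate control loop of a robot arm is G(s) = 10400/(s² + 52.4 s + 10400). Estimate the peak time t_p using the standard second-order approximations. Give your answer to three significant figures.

t_p ≈ 0.0319 s

Comparing the denominator to s² + 2ζω_n s + ω_n²: ω_n = √10400 = 102 rad/s, and 2ζω_n = 52.4 so ζ = 52.4/(2·102) = 0.257.
The damped frequency ω_d = ω_n√(1−ζ²) = 98.6 rad/s. Then t_p = π/ω_d = 0.0319 s.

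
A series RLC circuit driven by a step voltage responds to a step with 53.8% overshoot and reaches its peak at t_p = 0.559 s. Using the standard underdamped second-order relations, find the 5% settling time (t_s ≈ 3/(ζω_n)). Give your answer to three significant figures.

From the overshoot, ζ = −ln(OS)/√(π²+ln²(OS)) = 0.194.
From t_p = π/ω_d, ω_d = π/0.559 = 5.62 rad/s, so ω_n = ω_d/√(1−ζ²) = 5.73 rad/s.
t_s ≈ 3/(ζω_n) = 3/(0.194·5.73) = 2.71 s.

t_s ≈ 2.71 s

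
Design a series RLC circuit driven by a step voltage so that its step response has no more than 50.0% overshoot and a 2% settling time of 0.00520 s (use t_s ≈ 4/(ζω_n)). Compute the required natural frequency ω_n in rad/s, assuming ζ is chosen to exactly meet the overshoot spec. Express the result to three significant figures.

ω_n ≈ 3570 rad/s

Inverting the overshoot relation: ζ = |ln 0.500|/√(π² + ln²0.500) = 0.215.
Then ω_n = 4/(ζ t_s) = 4/(0.215 × 0.00520) = 3570 rad/s.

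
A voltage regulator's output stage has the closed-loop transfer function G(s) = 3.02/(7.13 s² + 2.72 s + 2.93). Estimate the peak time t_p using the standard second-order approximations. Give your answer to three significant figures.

Dividing through by 7.13: denominator becomes s² + 0.3815 s + 0.4109.
So ω_n = √0.4109 = 0.641 rad/s and ζ = 0.3815/(2·0.641) = 0.298.
The damped frequency ω_d = ω_n√(1−ζ²) = 0.612 rad/s. t_p = π/ω_d = 5.13 s.

t_p ≈ 5.13 s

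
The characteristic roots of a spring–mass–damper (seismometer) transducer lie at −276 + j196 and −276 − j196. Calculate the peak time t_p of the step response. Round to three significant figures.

t_p ≈ 0.0160 s

t_p = π/ω_d with ω_d = 196 (the imaginary part), so t_p = 0.0160 s.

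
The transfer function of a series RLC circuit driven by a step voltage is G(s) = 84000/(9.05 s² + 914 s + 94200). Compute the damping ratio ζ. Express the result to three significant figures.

Dividing through by 9.05: denominator becomes s² + 101.0 s + 10410.
So ω_n = √10410 = 102 rad/s and ζ = 101.0/(2·102) = 0.495.

ζ ≈ 0.495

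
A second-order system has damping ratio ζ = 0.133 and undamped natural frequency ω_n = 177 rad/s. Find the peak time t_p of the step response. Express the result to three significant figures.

t_p ≈ 0.0179 s

The damped frequency is ω_d = ω_n√(1−ζ²) = 177·√(1−0.0177) = 175 rad/s.
Peak time t_p = π/ω_d = π/175 = 0.0179 s.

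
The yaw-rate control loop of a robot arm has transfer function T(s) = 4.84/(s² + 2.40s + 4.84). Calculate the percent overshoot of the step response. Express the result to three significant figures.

%OS ≈ 12.9%

Comparing the denominator to s² + 2ζω_n s + ω_n²: ω_n = √4.84 = 2.20 rad/s, and 2ζω_n = 2.40 so ζ = 2.40/(2·2.20) = 0.545.
Overshoot: exp(−π·0.545/√(1−0.545²)) = 0.129, i.e. 12.9%.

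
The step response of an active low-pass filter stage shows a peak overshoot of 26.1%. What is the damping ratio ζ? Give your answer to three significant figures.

ζ ≈ 0.393

From %OS = 100·exp(−πζ/√(1−ζ²)), invert to get ζ = −ln(OS)/√(π² + ln²(OS)) with OS = 0.261.
−ln 0.261 = 1.343, so ζ = 1.343/√(π² + 1.804) = 0.393.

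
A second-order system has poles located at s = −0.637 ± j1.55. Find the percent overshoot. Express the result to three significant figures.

The poles are at −σ ± jω_d with σ = 0.637 and ω_d = 1.55, so ω_n = √(σ²+ω_d²) = 1.68 rad/s and ζ = σ/ω_n = 0.380.
%OS = 100 e^{−πζ/√(1−ζ²)} with ζ = 0.380 gives 27.5%.

%OS ≈ 27.5%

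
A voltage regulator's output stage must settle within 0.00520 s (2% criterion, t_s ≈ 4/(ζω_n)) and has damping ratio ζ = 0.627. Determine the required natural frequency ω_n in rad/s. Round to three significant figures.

Rearranging t_s ≈ 4/(ζω_n) gives ω_n = 4/(ζ·t_s) = 4/(0.627 × 0.00520) = 1230 rad/s.

ω_n ≈ 1230 rad/s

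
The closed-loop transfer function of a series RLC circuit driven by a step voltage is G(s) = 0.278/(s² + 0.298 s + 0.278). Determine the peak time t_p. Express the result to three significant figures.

t_p ≈ 6.21 s

Comparing the denominator to s² + 2ζω_n s + ω_n²: ω_n = √0.278 = 0.527 rad/s, and 2ζω_n = 0.298 so ζ = 0.298/(2·0.527) = 0.283.
ω_d = ω_n√(1−ζ²) = 0.506 rad/s. Then t_p = π/ω_d = 6.21 s.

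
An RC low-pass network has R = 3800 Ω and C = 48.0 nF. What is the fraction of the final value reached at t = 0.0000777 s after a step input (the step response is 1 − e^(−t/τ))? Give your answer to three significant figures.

y/y_∞ ≈ 0.347

τ = RC = 3800 × 48.0 nF = 0.000182 s.
y(t)/y_∞ = 1 − e^(−t/τ) = 1 − e^(−0.0000777/0.000182) = 1 − e^(−0.426) = 0.347.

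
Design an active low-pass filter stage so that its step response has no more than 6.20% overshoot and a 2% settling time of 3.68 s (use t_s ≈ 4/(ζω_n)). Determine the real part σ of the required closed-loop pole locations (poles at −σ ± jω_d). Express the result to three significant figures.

The settling-time spec alone fixes σ = ζω_n = 4/t_s = 4/3.68 = 1.09.
(Overshoot then fixes ζ = 0.663 and hence ω_d = σ·√(1−ζ²)/ζ = 1.23 rad/s.)

σ ≈ 1.09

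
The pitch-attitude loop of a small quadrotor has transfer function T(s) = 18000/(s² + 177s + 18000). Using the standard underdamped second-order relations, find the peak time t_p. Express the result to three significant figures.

Comparing the denominator to s² + 2ζω_n s + ω_n²: ω_n = √18000 = 134 rad/s, and 2ζω_n = 177 so ζ = 177/(2·134) = 0.660.
The damped frequency ω_d = ω_n√(1−ζ²) = 101 rad/s. Then t_p = π/ω_d = 0.0312 s.

t_p ≈ 0.0312 s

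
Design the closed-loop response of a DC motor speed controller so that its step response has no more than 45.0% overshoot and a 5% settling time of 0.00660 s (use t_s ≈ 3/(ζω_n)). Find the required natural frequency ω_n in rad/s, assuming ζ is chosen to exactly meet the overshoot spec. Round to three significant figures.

ω_n ≈ 1850 rad/s

ζ = −ln(OS)/√(π² + (ln OS)²). With OS = 0.450, ln OS = −0.7985 and ζ = 0.7985/3.241 = 0.246.
Then ω_n = 3/(ζ t_s) = 3/(0.246 × 0.00660) = 1850 rad/s.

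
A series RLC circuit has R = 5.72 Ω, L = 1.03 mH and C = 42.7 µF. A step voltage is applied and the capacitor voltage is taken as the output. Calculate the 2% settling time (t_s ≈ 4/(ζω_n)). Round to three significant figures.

t_s ≈ 0.00144 s

For a series RLC circuit (capacitor voltage as output), ω_n = 1/√(LC) = 1/√(1.03 mH · 42.7 µF) = 4770 rad/s.
ζ = (R/2)·√(C/L) = (5.72/2)·√(42.7 µF/1.03 mH) = 0.582.
t_s ≈ 4/(ζω_n) = 0.00144 s.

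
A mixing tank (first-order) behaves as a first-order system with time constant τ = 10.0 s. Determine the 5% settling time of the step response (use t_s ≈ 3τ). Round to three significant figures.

t_s ≈ 30.0 s

t_s ≈ 3τ = 30.0 s.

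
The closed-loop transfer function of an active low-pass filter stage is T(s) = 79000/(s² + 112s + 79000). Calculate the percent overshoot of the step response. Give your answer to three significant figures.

Comparing the denominator to s² + 2ζω_n s + ω_n²: ω_n = √79000 = 281 rad/s, and 2ζω_n = 112 so ζ = 112/(2·281) = 0.199.
%OS = 100 e^{−πζ/√(1−ζ²)} with ζ = 0.199 gives 52.8%.

%OS ≈ 52.8%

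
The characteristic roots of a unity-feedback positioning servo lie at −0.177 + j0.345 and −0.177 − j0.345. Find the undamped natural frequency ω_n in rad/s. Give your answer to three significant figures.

|pole| = ω_n = √(0.177² + 0.345²) = 0.388 rad/s; ζ = cos θ = σ/ω_n = 0.456.

ω_n ≈ 0.388 rad/s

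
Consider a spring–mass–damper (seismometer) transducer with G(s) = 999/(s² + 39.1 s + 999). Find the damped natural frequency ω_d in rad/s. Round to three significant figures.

Comparing the denominator to s² + 2ζω_n s + ω_n²: ω_n = √999 = 31.6 rad/s, and 2ζω_n = 39.1 so ζ = 39.1/(2·31.6) = 0.619.
ω_d = ω_n√(1−ζ²) = 24.8 rad/s.

ω_d ≈ 24.8 rad/s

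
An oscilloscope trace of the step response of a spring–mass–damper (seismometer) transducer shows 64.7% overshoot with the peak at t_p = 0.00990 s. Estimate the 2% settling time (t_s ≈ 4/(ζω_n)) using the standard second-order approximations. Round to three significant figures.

t_s ≈ 0.0909 s

ζ from %OS: ζ = |ln 0.647|/√(π²+ln²0.647) = 0.137.
t_p = π/ω_d ⇒ ω_d = 317 rad/s; then ω_n = ω_d/√(1−ζ²) = 320 rad/s.
t_s ≈ 4/(ζω_n) = 4/(0.137·320) = 0.0909 s.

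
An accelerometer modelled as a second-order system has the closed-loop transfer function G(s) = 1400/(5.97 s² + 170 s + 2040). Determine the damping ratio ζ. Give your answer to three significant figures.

ζ ≈ 0.770

Dividing through by 5.97: denominator becomes s² + 28.48 s + 341.7.
So ω_n = √341.7 = 18.5 rad/s and ζ = 28.48/(2·18.5) = 0.770.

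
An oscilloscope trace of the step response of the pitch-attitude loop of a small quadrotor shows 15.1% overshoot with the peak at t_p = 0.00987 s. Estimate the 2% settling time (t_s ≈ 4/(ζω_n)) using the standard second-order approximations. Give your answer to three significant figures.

t_s ≈ 0.0209 s

From the overshoot, ζ = −ln(OS)/√(π²+ln²(OS)) = 0.516.
t_p = π/ω_d ⇒ ω_d = 318 rad/s; then ω_n = ω_d/√(1−ζ²) = 371 rad/s.
t_s ≈ 4/(ζω_n) = 4/(0.516·371) = 0.0209 s.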